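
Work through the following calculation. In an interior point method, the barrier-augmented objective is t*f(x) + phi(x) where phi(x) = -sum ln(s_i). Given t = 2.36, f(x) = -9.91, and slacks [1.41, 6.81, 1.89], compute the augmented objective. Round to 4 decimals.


Step 1: Compute log-barrier.
ln values: [0.3436, 1.9184, 0.6366]
phi = -(0.3436 + 1.9184 + 0.6366) = -2.8986
Step 2: Compute augmented objective.
t*f(x) = 2.36*-9.91 = -23.3876
Total = -23.3876 - 2.8986 = -26.2862


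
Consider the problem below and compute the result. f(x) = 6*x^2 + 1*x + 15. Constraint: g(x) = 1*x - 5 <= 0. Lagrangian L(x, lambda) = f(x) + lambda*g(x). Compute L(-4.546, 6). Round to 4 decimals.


Step 1: Evaluate f(x).
f(-4.546) = 6*(-4.546)^2 + 1*(-4.546) + 15 = 134.4507
Step 2: Evaluate g(x).
g(-4.546) = 1*-4.546 - 5 = -9.546
Step 3: Compute Lagrangian.
L = 134.4507 + 6*-9.546 = 77.1747


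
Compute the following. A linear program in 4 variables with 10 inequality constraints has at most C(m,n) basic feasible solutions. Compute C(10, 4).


Each vertex corresponds to some choice of n active constraints out of m, so the number of vertices is at most C(m, n) = m! / (n!(m-n)!).
m = 10, n = 4
Numerator: 10 * 9 * 8 * 7
Denominator: 4! = 24
C(10, 4) = 210


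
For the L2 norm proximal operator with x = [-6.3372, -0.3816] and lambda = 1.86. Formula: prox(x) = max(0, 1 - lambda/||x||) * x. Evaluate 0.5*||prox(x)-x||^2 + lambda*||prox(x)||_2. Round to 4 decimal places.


Step 1: Compute ||x||.
||x|| = 6.3487
Step 2: Compute scaling factor.
scale = max(0, 1 - 1.86/6.3487) = 0.707
Step 3: prox(x) = [-4.4806, -0.2698]
||prox(x)|| = 4.4887
Step 4: Proximal objective.
0.5*||prox-x||^2 = 1.7298
lambda*||prox|| = 8.349
Total = 10.0787


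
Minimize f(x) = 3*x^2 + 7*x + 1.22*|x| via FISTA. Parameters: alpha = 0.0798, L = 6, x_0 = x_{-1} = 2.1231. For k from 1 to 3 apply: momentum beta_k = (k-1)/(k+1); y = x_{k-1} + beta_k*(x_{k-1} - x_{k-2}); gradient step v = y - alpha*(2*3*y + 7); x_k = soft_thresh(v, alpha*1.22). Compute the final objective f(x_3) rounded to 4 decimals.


FISTA on f(x) = 3*x^2 + 7*x + 1.22*|x|
L = 6, alpha = 0.0798
Iteration 1: beta = 0.0, y = 2.1231 + 0.0*(2.1231 - 2.1231) = 2.1231
  grad(y) = 19.7386, v = y - alpha*grad = 0.548
  prox(v) = soft_thresh(0.548, 0.0974) = 0.4506
Iteration 2: beta = 0.3333, y = 0.4506 + 0.3333*(0.4506 - 2.1231) = -0.1069
  grad(y) = 6.3586, v = y - alpha*grad = -0.6143
  prox(v) = soft_thresh(-0.6143, 0.0974) = -0.517
Iteration 3: beta = 0.5, y = -0.517 + 0.5*(-0.517 - 0.4506) = -1.0007
  grad(y) = 0.9956, v = y - alpha*grad = -1.0802
  prox(v) = soft_thresh(-1.0802, 0.0974) = -0.9828
f(x_3) = 3*(-0.9828)^2 + 7*(-0.9828) + 1.22*|-0.9828| = -2.7829


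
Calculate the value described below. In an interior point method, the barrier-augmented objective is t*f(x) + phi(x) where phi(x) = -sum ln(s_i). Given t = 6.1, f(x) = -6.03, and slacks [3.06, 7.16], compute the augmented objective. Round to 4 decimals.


Step 1: Compute log-barrier.
ln values: [1.1184, 1.9685]
phi = -(1.1184 + 1.9685) = -3.0869
Step 2: Compute augmented objective.
t*f(x) = 6.1*-6.03 = -36.783
Total = -36.783 - 3.0869 = -39.8699


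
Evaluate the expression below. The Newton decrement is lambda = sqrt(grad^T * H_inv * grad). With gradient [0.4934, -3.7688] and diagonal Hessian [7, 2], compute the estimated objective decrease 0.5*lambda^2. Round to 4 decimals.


Step 1: H is diagonal, so H^(-1) * g = [0.0705, -1.8844].
Step 2: g^T H^(-1) g = sum_i g_i^2 / H_ii
  = (0.4934)^2/7 + (-3.7688)^2/2
  = 0.0348 + 7.1019 = 7.1367
Step 3: Objective decrease = 0.5 * g^T H^(-1) g = 3.5684


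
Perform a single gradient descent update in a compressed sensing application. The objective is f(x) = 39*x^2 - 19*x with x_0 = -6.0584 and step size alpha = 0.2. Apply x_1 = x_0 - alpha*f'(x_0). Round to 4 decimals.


We compute the gradient at x_0 and apply the update.
f'(x) = 78*x - 19
f'(-6.0584) = 78*-6.0584 - 19 = -491.5552
x_1 = -6.0584 - 0.2*-491.5552 = 92.2526


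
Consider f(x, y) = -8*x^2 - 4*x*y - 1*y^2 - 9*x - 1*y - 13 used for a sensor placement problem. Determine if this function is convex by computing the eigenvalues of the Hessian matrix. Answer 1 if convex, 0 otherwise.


The Hessian of f(x,y) = -8*x^2 - 4*x*y - 1*y^2 - 9*x - 1*y - 13 is:
H = [[-16, -4], [-4, -2]]
Trace = -16 - 2 = -18
Determinant = -16*-2 - (-4)^2 = 16
Discriminant = (-18)^2 - 4*16 = 260.0
Eigenvalues: lambda_1 = -17.0623, lambda_2 = -0.9377
The function is not convex.

0


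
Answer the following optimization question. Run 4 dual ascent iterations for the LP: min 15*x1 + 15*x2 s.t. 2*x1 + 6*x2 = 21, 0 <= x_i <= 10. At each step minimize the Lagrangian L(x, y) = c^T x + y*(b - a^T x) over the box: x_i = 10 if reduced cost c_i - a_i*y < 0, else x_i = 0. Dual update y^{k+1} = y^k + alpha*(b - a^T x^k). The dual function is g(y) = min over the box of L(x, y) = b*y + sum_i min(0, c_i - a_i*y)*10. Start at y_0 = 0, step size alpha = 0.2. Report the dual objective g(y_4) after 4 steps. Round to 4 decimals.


Dual ascent for LP: min 15*x1 + 15*x2, 2*x1 + 6*x2 = 21, 0 <= x_i <= 10
Step 1: y^k = 0.0, reduced costs: (15.0, 15.0)
  x^k = (0.0, 0.0), subgradient = b - a^T x = 21.0
  y^{k+1} = 0.0 + 0.2*21.0 = 4.2
Step 2: y^k = 4.2, reduced costs: (6.6, -10.2)
  x^k = (0.0, 10.0), subgradient = b - a^T x = -39.0
  y^{k+1} = 4.2 + 0.2*-39.0 = -3.6
Step 3: y^k = -3.6, reduced costs: (22.2, 36.6)
  x^k = (0.0, 0.0), subgradient = b - a^T x = 21.0
  y^{k+1} = -3.6 + 0.2*21.0 = 0.6
Step 4: y^k = 0.6, reduced costs: (13.8, 11.4)
  x^k = (0.0, 0.0), subgradient = b - a^T x = 21.0
  y^{k+1} = 0.6 + 0.2*21.0 = 4.8
Dual objective at y_4 = 4.8: reduced costs (5.4, -13.8), box minimizer x = (0.0, 10.0)
g(y_4) = b*y + (c1 - a1*y)*x1 + (c2 - a2*y)*x2 = 21*4.8 + 5.4*0.0 + (-13.8)*10.0 = 100.8 + 0.0 - 138.0 = -37.2


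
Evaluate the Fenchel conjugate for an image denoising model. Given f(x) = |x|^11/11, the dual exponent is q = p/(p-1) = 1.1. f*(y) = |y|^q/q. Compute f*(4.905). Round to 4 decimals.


The conjugate exponent q satisfies 1/p + 1/q = 1.
p = 11, so q = 11/(11 - 1) = 1.1
|y|^q = 4.905^1.1 = 5.7505
f*(4.905) = 5.7505 / 1.1 = 5.2277


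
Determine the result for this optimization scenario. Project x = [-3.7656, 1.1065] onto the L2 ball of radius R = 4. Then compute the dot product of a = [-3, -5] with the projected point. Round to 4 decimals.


Step 1: Compute ||x|| (intermediates to 6 decimals).
||x|| = sqrt((-3.7656)^2 + 1.1065^2) = 3.924804
Step 2: Project.
Since ||x|| <= R, proj = x (no scaling needed).
proj(x) = [-3.7656, 1.1065]
Step 3: Dot product.
a^T * proj(x) = -3*(-3.7656) - 5*1.1065 = 5.7643


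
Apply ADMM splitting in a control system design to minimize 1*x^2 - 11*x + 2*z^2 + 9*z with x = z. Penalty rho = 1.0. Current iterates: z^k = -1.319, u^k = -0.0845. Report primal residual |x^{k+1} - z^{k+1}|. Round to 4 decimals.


ADMM iteration with rho = 1.0, z^k = -1.319, u^k = -0.0845
Step 1: x-update.
Minimize 1*x^2 - 11*x + (1.0/2)*(x + 1.319 - 0.0845)^2
FOC: (2*1 + 1.0)*x = 11 + 1.0*(-1.319 + 0.0845)
x^{k+1} = 3.2552
Step 2: z-update.
Minimize 2*z^2 + 9*z + (1.0/2)*(3.2552 - z - 0.0845)^2
FOC: (2*2 + 1.0)*z = -9 + 1.0*(3.2552 - 0.0845)
z^{k+1} = -1.1659
Step 3: u-update.
u^{k+1} = -0.0845 + 3.2552 + 1.1659 = 4.3365
Step 4: Primal residual = |3.2552 + 1.1659| = 4.421


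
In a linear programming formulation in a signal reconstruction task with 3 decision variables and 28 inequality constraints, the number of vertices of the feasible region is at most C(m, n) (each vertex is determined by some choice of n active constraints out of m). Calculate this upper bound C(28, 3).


Each vertex corresponds to some choice of n active constraints out of m, so the number of vertices is at most C(m, n) = m! / (n!(m-n)!).
m = 28, n = 3
Numerator: 28 * 27 * 26
Denominator: 3! = 6
C(28, 3) = 3276


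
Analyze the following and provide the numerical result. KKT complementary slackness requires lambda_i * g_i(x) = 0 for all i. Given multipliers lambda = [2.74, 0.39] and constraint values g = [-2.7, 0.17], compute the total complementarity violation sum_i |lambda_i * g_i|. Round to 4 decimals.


KKT complementary slackness check:
lambda_1 * g_1 = 2.74 * -2.7 = -7.398
lambda_2 * g_2 = 0.39 * 0.17 = 0.0663
Total violation = 7.398 + 0.0663 = 7.4643


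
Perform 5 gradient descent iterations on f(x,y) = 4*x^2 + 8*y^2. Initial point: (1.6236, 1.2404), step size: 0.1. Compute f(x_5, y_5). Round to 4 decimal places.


Gradient descent on f(x,y) = 4*x^2 + 8*y^2.
Starting point: (1.6236, 1.2404), alpha = 0.1
Step 1: grad_x = 2*4*1.6236 = 12.9888, grad_y = 2*8*1.2404 = 19.8464
  x_1 = 1.6236 - 0.1*12.9888 = 0.3247
  y_1 = 1.2404 - 0.1*19.8464 = -0.7442
Step 2: grad_x = 2*4*0.3247 = 2.5978, grad_y = 2*8*-0.7442 = -11.9078
  x_2 = 0.3247 - 0.1*2.5978 = 0.0649
  y_2 = -0.7442 - 0.1*-11.9078 = 0.4465
Step 3: grad_x = 2*4*0.0649 = 0.5196, grad_y = 2*8*0.4465 = 7.1447
  x_3 = 0.0649 - 0.1*0.5196 = 0.013
  y_3 = 0.4465 - 0.1*7.1447 = -0.2679
Step 4: grad_x = 2*4*0.013 = 0.1039, grad_y = 2*8*-0.2679 = -4.2868
  x_4 = 0.013 - 0.1*0.1039 = 0.0026
  y_4 = -0.2679 - 0.1*-4.2868 = 0.1608
Step 5: grad_x = 2*4*0.0026 = 0.0208, grad_y = 2*8*0.1608 = 2.5721
  x_5 = 0.0026 - 0.1*0.0208 = 0.0005
  y_5 = 0.1608 - 0.1*2.5721 = -0.0965
f(0.0005, -0.0965) = 4*0.0005^2 + 8*(-0.0965)^2 = 0.0744


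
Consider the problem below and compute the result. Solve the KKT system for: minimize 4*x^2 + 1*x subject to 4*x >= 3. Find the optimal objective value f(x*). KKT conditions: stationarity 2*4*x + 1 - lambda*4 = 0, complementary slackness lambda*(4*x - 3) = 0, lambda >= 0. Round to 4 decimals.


Step 1: Try lambda = 0 (constraint inactive).
x_unc = -1/(2*4) = -0.125
Check: 4*-0.125 = -0.5 < 3 -- violated!
Step 2: Constraint must be active: 4*x = 3
x* = 3/4 = 0.75
lambda = (2*4*0.75 + 1)/4 = 1.75
Step 3: Compute optimal value.
f(x*) = 4*0.75^2 + 1*0.75 = 3.0


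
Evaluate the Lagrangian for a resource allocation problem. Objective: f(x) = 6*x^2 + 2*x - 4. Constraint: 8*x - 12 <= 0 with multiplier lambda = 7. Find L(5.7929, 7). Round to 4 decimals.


Step 1: Evaluate f(x).
f(5.7929) = 6*5.7929^2 + 2*5.7929 - 4 = 208.9319
Step 2: Evaluate g(x).
g(5.7929) = 8*5.7929 - 12 = 34.3432
Step 3: Compute Lagrangian.
L = 208.9319 + 7*34.3432 = 449.3343


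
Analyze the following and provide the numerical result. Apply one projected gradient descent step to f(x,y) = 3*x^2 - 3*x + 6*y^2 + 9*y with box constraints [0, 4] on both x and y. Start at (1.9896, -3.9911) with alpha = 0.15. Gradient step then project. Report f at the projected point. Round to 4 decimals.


Step 1: Compute gradient at (1.9896, -3.9911).
grad_x = 2*3*1.9896 - 3 = 8.9376
grad_y = 2*6*-3.9911 + 9 = -38.8932
Step 2: Gradient step.
x_raw = 1.9896 - 0.15*8.9376 = 0.649
y_raw = -3.9911 - 0.15*-38.8932 = 1.8429
Step 3: Project onto [0, 4].
x_proj = clip(0.649) = 0.649
y_proj = clip(1.8429) = 1.8429
Step 4: Evaluate f.
f(0.649, 1.8429) = 36.2797


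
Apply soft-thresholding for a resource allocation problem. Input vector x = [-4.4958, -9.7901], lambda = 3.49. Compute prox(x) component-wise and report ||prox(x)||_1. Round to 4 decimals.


Soft-thresholding with lambda = 3.49:
prox(-4.4958) = sign(-4.4958)*max(|-4.4958| - 3.49, 0) = -1.0058
prox(-9.7901) = sign(-9.7901)*max(|-9.7901| - 3.49, 0) = -6.3001
prox(x) = [-1.0058, -6.3001]
||prox(x)||_1 = 1.0058 + 6.3001 = 7.3059


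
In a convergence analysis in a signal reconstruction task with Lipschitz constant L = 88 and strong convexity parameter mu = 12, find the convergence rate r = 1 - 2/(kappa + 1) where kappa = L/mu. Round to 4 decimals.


Step 1: Compute the condition number.
kappa = L/mu = 88/12 = 7.3333
Step 2: Compute the convergence rate.
r = 1 - 2/(kappa + 1) = 1 - 2*mu/(L + mu) = (L - mu)/(L + mu) = 76/100 = 0.76


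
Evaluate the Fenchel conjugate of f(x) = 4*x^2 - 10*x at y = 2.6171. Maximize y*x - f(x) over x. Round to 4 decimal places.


f*(y) = sup_x {y*x - a*x^2 - b*x} = sup_x {(y-b)*x - a*x^2}
FOC: (y - b) - 2a*x = 0 => x* = (y - b)/(2a)
x* = (2.6171 + 10)/(2*4) = 1.5771
f*(2.6171) = (y-b)^2/(4a) = (2.6171 + 10)^2/(4*4)
= 159.1912/16 = 9.9495


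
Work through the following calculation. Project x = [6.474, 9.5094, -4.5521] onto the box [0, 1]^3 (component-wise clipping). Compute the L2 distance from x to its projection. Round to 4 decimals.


Project each component onto [0, 1].
clip(6.474) = 1.0, clip(9.5094) = 1.0, clip(-4.5521) = 0.0
Projection = [1.0, 1.0, 0.0]
Squared diffs: [29.9647, 72.4099, 20.7216]
Distance = sqrt(123.0962) = 11.0949


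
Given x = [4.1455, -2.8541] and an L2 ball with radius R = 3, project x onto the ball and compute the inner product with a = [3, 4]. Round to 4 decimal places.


Step 1: Compute ||x|| (intermediates to 6 decimals).
||x|| = sqrt(4.1455^2 + (-2.8541)^2) = 5.032997
Step 2: Project.
Since ||x|| > R, scale = R/||x|| = 3/5.032997 = 0.596066, proj(x) = scale * x
proj(x) = [2.470992, -1.701232]
Step 3: Dot product.
a^T * proj(x) = 3*2.470992 + 4*(-1.701232) = 0.608


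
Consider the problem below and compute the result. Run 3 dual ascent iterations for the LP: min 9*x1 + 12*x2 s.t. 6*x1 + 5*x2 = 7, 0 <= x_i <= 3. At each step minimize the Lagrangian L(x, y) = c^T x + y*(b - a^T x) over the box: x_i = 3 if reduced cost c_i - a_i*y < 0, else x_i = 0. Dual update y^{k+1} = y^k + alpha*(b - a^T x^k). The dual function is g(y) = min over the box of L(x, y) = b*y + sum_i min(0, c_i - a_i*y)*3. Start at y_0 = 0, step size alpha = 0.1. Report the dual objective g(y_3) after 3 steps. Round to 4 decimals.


Dual ascent for LP: min 9*x1 + 12*x2, 6*x1 + 5*x2 = 7, 0 <= x_i <= 3
Step 1: y^k = 0.0, reduced costs: (9.0, 12.0)
  x^k = (0.0, 0.0), subgradient = b - a^T x = 7.0
  y^{k+1} = 0.0 + 0.1*7.0 = 0.7
Step 2: y^k = 0.7, reduced costs: (4.8, 8.5)
  x^k = (0.0, 0.0), subgradient = b - a^T x = 7.0
  y^{k+1} = 0.7 + 0.1*7.0 = 1.4
Step 3: y^k = 1.4, reduced costs: (0.6, 5.0)
  x^k = (0.0, 0.0), subgradient = b - a^T x = 7.0
  y^{k+1} = 1.4 + 0.1*7.0 = 2.1
Dual objective at y_3 = 2.1: reduced costs (-3.6, 1.5), box minimizer x = (3.0, 0.0)
g(y_3) = b*y + (c1 - a1*y)*x1 + (c2 - a2*y)*x2 = 7*2.1 + (-3.6)*3.0 + 1.5*0.0 = 14.7 - 10.8 + 0.0 = 3.9


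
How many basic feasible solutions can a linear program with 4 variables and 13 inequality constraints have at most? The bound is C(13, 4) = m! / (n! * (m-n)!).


Each vertex corresponds to some choice of n active constraints out of m, so the number of vertices is at most C(m, n) = m! / (n!(m-n)!).
m = 13, n = 4
Numerator: 13 * 12 * 11 * 10
Denominator: 4! = 24
C(13, 4) = 715


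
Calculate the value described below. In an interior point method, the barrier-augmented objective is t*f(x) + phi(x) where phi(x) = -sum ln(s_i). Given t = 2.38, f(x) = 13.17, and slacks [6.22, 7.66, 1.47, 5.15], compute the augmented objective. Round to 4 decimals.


Step 1: Compute log-barrier.
ln values: [1.8278, 2.036, 0.3853, 1.639]
phi = -(1.8278 + 2.036 + 0.3853 + 1.639) = -5.888
Step 2: Compute augmented objective.
t*f(x) = 2.38*13.17 = 31.3446
Total = 31.3446 - 5.888 = 25.4566


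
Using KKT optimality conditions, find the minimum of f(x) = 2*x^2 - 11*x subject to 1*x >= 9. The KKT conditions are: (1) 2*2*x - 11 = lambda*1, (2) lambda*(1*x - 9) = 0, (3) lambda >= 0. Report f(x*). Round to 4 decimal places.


Step 1: Try lambda = 0 (constraint inactive).
x_unc = 11/(2*2) = 2.75
Check: 1*2.75 = 2.75 < 9 -- violated!
Step 2: Constraint must be active: 1*x = 9
x* = 9/1 = 9.0
lambda = (2*2*9.0 - 11)/1 = 25.0
Step 3: Compute optimal value.
f(x*) = 2*9.0^2 - 11*9.0 = 63.0


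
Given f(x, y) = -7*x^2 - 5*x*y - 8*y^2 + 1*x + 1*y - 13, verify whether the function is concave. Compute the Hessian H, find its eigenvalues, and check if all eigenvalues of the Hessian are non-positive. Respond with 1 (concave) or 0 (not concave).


The Hessian of f(x,y) = -7*x^2 - 5*x*y - 8*y^2 + 1*x + 1*y - 13 is:
H = [[-14, -5], [-5, -16]]
Trace = -14 - 16 = -30
Determinant = -14*-16 - (-5)^2 = 199
Discriminant = (-30)^2 - 4*199 = 104.0
Eigenvalues: lambda_1 = -20.099, lambda_2 = -9.901
The function is concave.

1


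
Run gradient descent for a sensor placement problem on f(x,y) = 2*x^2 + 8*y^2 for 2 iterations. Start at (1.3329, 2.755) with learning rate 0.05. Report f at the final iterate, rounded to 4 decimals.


Gradient descent on f(x,y) = 2*x^2 + 8*y^2.
Starting point: (1.3329, 2.755), alpha = 0.05
Step 1: grad_x = 2*2*1.3329 = 5.3316, grad_y = 2*8*2.755 = 44.08
  x_1 = 1.3329 - 0.05*5.3316 = 1.0663
  y_1 = 2.755 - 0.05*44.08 = 0.551
Step 2: grad_x = 2*2*1.0663 = 4.2653, grad_y = 2*8*0.551 = 8.816
  x_2 = 1.0663 - 0.05*4.2653 = 0.8531
  y_2 = 0.551 - 0.05*8.816 = 0.1102
f(0.8531, 0.1102) = 2*0.8531^2 + 8*0.1102^2 = 1.5526


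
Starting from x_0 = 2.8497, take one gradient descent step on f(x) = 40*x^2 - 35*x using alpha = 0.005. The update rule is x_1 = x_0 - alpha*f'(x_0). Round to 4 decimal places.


We compute the gradient at x_0 and apply the update.
f'(x) = 80*x - 35
f'(2.8497) = 80*2.8497 - 35 = 192.976
x_1 = 2.8497 - 0.005*192.976 = 1.8848


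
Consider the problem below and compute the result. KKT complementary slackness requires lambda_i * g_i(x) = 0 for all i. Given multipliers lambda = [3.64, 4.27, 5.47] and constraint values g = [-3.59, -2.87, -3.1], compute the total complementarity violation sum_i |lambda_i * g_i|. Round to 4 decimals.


KKT complementary slackness check:
lambda_1 * g_1 = 3.64 * -3.59 = -13.0676
lambda_2 * g_2 = 4.27 * -2.87 = -12.2549
lambda_3 * g_3 = 5.47 * -3.1 = -16.957
Total violation = 13.0676 + 12.2549 + 16.957 = 42.2795


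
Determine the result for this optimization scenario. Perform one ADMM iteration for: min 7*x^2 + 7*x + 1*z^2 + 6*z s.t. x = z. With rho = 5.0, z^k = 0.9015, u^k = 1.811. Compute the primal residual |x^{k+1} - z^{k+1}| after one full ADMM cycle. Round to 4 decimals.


ADMM iteration with rho = 5.0, z^k = 0.9015, u^k = 1.811
Step 1: x-update.
Minimize 7*x^2 + 7*x + (5.0/2)*(x - 0.9015 + 1.811)^2
FOC: (2*7 + 5.0)*x = -7 + 5.0*(0.9015 - 1.811)
x^{k+1} = -0.6078
Step 2: z-update.
Minimize 1*z^2 + 6*z + (5.0/2)*(-0.6078 - z + 1.811)^2
FOC: (2*1 + 5.0)*z = -6 + 5.0*(-0.6078 + 1.811)
z^{k+1} = 0.0023
Step 3: u-update.
u^{k+1} = 1.811 - 0.6078 - 0.0023 = 1.2009
Step 4: Primal residual = |-0.6078 - 0.0023| = 0.6101


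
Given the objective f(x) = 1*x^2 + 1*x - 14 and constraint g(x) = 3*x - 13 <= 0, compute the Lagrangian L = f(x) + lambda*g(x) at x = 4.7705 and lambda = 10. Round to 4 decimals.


Step 1: Evaluate f(x).
f(4.7705) = 1*4.7705^2 + 1*4.7705 - 14 = 13.5282
Step 2: Evaluate g(x).
g(4.7705) = 3*4.7705 - 13 = 1.3115
Step 3: Compute Lagrangian.
L = 13.5282 + 10*1.3115 = 26.6432


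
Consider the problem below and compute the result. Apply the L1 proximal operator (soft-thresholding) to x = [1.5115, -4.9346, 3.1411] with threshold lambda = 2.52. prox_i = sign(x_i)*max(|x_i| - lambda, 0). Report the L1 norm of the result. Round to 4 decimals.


Soft-thresholding with lambda = 2.52:
prox(1.5115) = sign(1.5115)*max(|1.5115| - 2.52, 0) = 0.0
prox(-4.9346) = sign(-4.9346)*max(|-4.9346| - 2.52, 0) = -2.4146
prox(3.1411) = sign(3.1411)*max(|3.1411| - 2.52, 0) = 0.6211
prox(x) = [0.0, -2.4146, 0.6211]
||prox(x)||_1 = 0.0 + 2.4146 + 0.6211 = 3.0357


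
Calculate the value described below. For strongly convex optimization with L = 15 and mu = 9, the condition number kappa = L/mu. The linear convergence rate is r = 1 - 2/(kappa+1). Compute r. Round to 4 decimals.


Step 1: Compute the condition number.
kappa = L/mu = 15/9 = 1.6667
Step 2: Compute the convergence rate.
r = 1 - 2/(kappa + 1) = 1 - 2*mu/(L + mu) = (L - mu)/(L + mu) = 6/24 = 0.25


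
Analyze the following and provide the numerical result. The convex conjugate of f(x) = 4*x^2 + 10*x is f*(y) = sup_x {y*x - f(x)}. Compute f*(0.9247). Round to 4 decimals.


f*(y) = sup_x {y*x - a*x^2 - b*x} = sup_x {(y-b)*x - a*x^2}
FOC: (y - b) - 2a*x = 0 => x* = (y - b)/(2a)
x* = (0.9247 - 10)/(2*4) = -1.1344
f*(0.9247) = (y-b)^2/(4a) = (0.9247 - 10)^2/(4*4)
= 82.3611/16 = 5.1476


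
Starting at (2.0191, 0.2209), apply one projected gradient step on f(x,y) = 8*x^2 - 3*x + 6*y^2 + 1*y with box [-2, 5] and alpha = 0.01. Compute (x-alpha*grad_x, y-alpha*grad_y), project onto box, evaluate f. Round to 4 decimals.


Step 1: Compute gradient at (2.0191, 0.2209).
grad_x = 2*8*2.0191 - 3 = 29.3056
grad_y = 2*6*0.2209 + 1 = 3.6508
Step 2: Gradient step.
x_raw = 2.0191 - 0.01*29.3056 = 1.726
y_raw = 0.2209 - 0.01*3.6508 = 0.1844
Step 3: Project onto [-2, 5].
x_proj = clip(1.726) = 1.726
y_proj = clip(0.1844) = 0.1844
Step 4: Evaluate f.
f(1.726, 0.1844) = 19.0441


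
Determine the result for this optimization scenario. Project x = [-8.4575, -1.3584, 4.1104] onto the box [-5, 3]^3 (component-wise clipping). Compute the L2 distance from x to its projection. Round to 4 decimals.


Project each component onto [-5, 3].
clip(-8.4575) = -5.0, clip(-1.3584) = -1.3584, clip(4.1104) = 3.0
Projection = [-5.0, -1.3584, 3.0]
Squared diffs: [11.9543, 0.0, 1.233]
Distance = sqrt(13.1873) = 3.6314


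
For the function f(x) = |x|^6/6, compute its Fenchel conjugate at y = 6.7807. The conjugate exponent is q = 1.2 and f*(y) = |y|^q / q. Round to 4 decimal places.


The conjugate exponent q satisfies 1/p + 1/q = 1.
p = 6, so q = 6/(6 - 1) = 1.2
|y|^q = 6.7807^1.2 = 9.9433
f*(6.7807) = 9.9433 / 1.2 = 8.2861


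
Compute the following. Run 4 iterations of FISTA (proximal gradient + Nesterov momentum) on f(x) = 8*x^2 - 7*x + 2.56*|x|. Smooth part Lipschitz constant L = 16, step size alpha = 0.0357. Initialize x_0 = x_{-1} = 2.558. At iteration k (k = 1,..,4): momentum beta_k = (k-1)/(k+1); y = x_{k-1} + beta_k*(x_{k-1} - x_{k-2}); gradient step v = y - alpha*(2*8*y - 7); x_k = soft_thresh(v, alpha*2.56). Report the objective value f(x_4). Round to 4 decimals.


FISTA on f(x) = 8*x^2 - 7*x + 2.56*|x|
L = 16, alpha = 0.0357
Iteration 1: beta = 0.0, y = 2.558 + 0.0*(2.558 - 2.558) = 2.558
  grad(y) = 33.928, v = y - alpha*grad = 1.3468
  prox(v) = soft_thresh(1.3468, 0.0914) = 1.2554
Iteration 2: beta = 0.3333, y = 1.2554 + 0.3333*(1.2554 - 2.558) = 0.8212
  grad(y) = 6.1387, v = y - alpha*grad = 0.602
  prox(v) = soft_thresh(0.602, 0.0914) = 0.5106
Iteration 3: beta = 0.5, y = 0.5106 + 0.5*(0.5106 - 1.2554) = 0.1383
  grad(y) = -4.788, v = y - alpha*grad = 0.3092
  prox(v) = soft_thresh(0.3092, 0.0914) = 0.2178
Iteration 4: beta = 0.6, y = 0.2178 + 0.6*(0.2178 - 0.5106) = 0.0421
  grad(y) = -6.3266, v = y - alpha*grad = 0.2679
  prox(v) = soft_thresh(0.2679, 0.0914) = 0.1766
f(x_4) = 8*0.1766^2 - 7*0.1766 + 2.56*|0.1766| = -0.5345


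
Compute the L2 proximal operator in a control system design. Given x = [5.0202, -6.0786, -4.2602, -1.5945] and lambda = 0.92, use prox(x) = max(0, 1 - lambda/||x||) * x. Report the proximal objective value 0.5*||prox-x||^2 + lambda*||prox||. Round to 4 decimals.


Step 1: Compute ||x||.
||x|| = 9.1018
Step 2: Compute scaling factor.
scale = max(0, 1 - 0.92/9.1018) = 0.8989
Step 3: prox(x) = [4.5128, -5.4642, -3.8296, -1.4333]
||prox(x)|| = 8.1818
Step 4: Proximal objective.
0.5*||prox-x||^2 = 0.4232
lambda*||prox|| = 7.5273
Total = 7.9505


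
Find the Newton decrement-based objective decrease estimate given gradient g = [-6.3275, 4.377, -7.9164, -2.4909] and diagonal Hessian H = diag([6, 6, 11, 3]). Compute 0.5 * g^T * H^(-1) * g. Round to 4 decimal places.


Step 1: H is diagonal, so H^(-1) * g = [-1.0546, 0.7295, -0.7197, -0.8303].
Step 2: g^T H^(-1) g = sum_i g_i^2 / H_ii
  = (-6.3275)^2/6 + (4.377)^2/6 + (-7.9164)^2/11 + (-2.4909)^2/3
  = 6.6729 + 3.193 + 5.6972 + 2.0682 = 17.6313
Step 3: Objective decrease = 0.5 * g^T H^(-1) g = 8.8157


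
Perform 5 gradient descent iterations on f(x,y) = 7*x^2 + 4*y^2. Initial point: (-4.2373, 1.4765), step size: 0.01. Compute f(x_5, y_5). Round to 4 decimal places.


Gradient descent on f(x,y) = 7*x^2 + 4*y^2.
Starting point: (-4.2373, 1.4765), alpha = 0.01
Step 1: grad_x = 2*7*-4.2373 = -59.3222, grad_y = 2*4*1.4765 = 11.812
  x_1 = -4.2373 - 0.01*-59.3222 = -3.6441
  y_1 = 1.4765 - 0.01*11.812 = 1.3584
Step 2: grad_x = 2*7*-3.6441 = -51.0171, grad_y = 2*4*1.3584 = 10.867
  x_2 = -3.6441 - 0.01*-51.0171 = -3.1339
  y_2 = 1.3584 - 0.01*10.867 = 1.2497
Step 3: grad_x = 2*7*-3.1339 = -43.8747, grad_y = 2*4*1.2497 = 9.9977
  x_3 = -3.1339 - 0.01*-43.8747 = -2.6952
  y_3 = 1.2497 - 0.01*9.9977 = 1.1497
Step 4: grad_x = 2*7*-2.6952 = -37.7322, grad_y = 2*4*1.1497 = 9.1979
  x_4 = -2.6952 - 0.01*-37.7322 = -2.3178
  y_4 = 1.1497 - 0.01*9.1979 = 1.0578
Step 5: grad_x = 2*7*-2.3178 = -32.4497, grad_y = 2*4*1.0578 = 8.462
  x_5 = -2.3178 - 0.01*-32.4497 = -1.9933
  y_5 = 1.0578 - 0.01*8.462 = 0.9731
f(-1.9933, 0.9731) = 7*(-1.9933)^2 + 4*0.9731^2 = 31.6018


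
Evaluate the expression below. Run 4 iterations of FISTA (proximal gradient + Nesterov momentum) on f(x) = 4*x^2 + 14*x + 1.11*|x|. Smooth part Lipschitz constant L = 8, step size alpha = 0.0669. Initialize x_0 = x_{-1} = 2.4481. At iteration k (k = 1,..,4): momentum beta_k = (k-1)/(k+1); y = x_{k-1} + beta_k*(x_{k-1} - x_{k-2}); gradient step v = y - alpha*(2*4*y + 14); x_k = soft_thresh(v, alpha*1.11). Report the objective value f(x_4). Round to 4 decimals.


FISTA on f(x) = 4*x^2 + 14*x + 1.11*|x|
L = 8, alpha = 0.0669
Iteration 1: beta = 0.0, y = 2.4481 + 0.0*(2.4481 - 2.4481) = 2.4481
  grad(y) = 33.5848, v = y - alpha*grad = 0.2013
  prox(v) = soft_thresh(0.2013, 0.0743) = 0.127
Iteration 2: beta = 0.3333, y = 0.127 + 0.3333*(0.127 - 2.4481) = -0.6467
  grad(y) = 8.8266, v = y - alpha*grad = -1.2372
  prox(v) = soft_thresh(-1.2372, 0.0743) = -1.1629
Iteration 3: beta = 0.5, y = -1.1629 + 0.5*(-1.1629 - 0.127) = -1.8079
  grad(y) = -0.4631, v = y - alpha*grad = -1.7769
  prox(v) = soft_thresh(-1.7769, 0.0743) = -1.7026
Iteration 4: beta = 0.6, y = -1.7026 + 0.6*(-1.7026 + 1.1629) = -2.0265
  grad(y) = -2.2119, v = y - alpha*grad = -1.8785
  prox(v) = soft_thresh(-1.8785, 0.0743) = -1.8043
f(x_4) = 4*(-1.8043)^2 + 14*(-1.8043) + 1.11*|-1.8043| = -10.2355


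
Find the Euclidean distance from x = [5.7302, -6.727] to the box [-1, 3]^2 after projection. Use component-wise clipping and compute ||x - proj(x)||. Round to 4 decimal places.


Project each component onto [-1, 3].
clip(5.7302) = 3.0, clip(-6.727) = -1.0
Projection = [3.0, -1.0]
Squared diffs: [7.454, 32.7985]
Distance = sqrt(40.2525) = 6.3445


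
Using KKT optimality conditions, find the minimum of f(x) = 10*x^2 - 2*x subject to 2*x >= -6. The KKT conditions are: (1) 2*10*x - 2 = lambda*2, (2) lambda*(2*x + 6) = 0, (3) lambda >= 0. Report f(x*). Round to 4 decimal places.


Step 1: Try lambda = 0 (constraint inactive).
Stationarity: 2*10*x - 2 = 0
x* = 2/(2*10) = 0.1
Check constraint: 2*0.1 = 0.2 >= -6 -- satisfied.
Step 2: Compute optimal value.
f(x*) = 10*0.1^2 - 2*0.1 = -0.1


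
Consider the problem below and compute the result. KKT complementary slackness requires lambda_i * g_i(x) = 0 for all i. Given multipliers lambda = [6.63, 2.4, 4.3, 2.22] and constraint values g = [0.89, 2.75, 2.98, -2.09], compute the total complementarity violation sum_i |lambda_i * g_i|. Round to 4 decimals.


KKT complementary slackness check:
lambda_1 * g_1 = 6.63 * 0.89 = 5.9007
lambda_2 * g_2 = 2.4 * 2.75 = 6.6
lambda_3 * g_3 = 4.3 * 2.98 = 12.814
lambda_4 * g_4 = 2.22 * -2.09 = -4.6398
Total violation = 5.9007 + 6.6 + 12.814 + 4.6398 = 29.9545


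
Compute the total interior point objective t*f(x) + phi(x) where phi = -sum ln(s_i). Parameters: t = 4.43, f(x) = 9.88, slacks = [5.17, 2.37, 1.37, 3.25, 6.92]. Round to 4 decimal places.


Step 1: Compute log-barrier.
ln values: [1.6429, 0.8629, 0.3148, 1.1787, 1.9344]
phi = -(1.6429 + 0.8629 + 0.3148 + 1.1787 + 1.9344) = -5.9336
Step 2: Compute augmented objective.
t*f(x) = 4.43*9.88 = 43.7684
Total = 43.7684 - 5.9336 = 37.8348


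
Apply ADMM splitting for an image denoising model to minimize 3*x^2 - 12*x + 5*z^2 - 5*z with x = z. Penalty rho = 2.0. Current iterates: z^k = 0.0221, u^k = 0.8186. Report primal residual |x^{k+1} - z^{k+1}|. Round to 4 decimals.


ADMM iteration with rho = 2.0, z^k = 0.0221, u^k = 0.8186
Step 1: x-update.
Minimize 3*x^2 - 12*x + (2.0/2)*(x - 0.0221 + 0.8186)^2
FOC: (2*3 + 2.0)*x = 12 + 2.0*(0.0221 - 0.8186)
x^{k+1} = 1.3009
Step 2: z-update.
Minimize 5*z^2 - 5*z + (2.0/2)*(1.3009 - z + 0.8186)^2
FOC: (2*5 + 2.0)*z = 5 + 2.0*(1.3009 + 0.8186)
z^{k+1} = 0.7699
Step 3: u-update.
u^{k+1} = 0.8186 + 1.3009 - 0.7699 = 1.3496
Step 4: Primal residual = |1.3009 - 0.7699| = 0.531


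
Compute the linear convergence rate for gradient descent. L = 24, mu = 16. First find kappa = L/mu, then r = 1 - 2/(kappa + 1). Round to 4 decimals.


Step 1: Compute the condition number.
kappa = L/mu = 24/16 = 1.5
Step 2: Compute the convergence rate.
r = 1 - 2/(kappa + 1) = 1 - 2*mu/(L + mu) = (L - mu)/(L + mu) = 8/40 = 0.2


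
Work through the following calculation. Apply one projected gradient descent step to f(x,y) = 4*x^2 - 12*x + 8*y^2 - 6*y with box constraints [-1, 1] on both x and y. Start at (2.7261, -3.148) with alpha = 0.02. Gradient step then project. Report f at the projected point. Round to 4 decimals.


Step 1: Compute gradient at (2.7261, -3.148).
grad_x = 2*4*2.7261 - 12 = 9.8088
grad_y = 2*8*-3.148 - 6 = -56.368
Step 2: Gradient step.
x_raw = 2.7261 - 0.02*9.8088 = 2.5299
y_raw = -3.148 - 0.02*-56.368 = -2.0206
Step 3: Project onto [-1, 1].
x_proj = clip(2.5299) = 1.0
y_proj = clip(-2.0206) = -1.0
Step 4: Evaluate f.
f(1.0, -1.0) = 6.0


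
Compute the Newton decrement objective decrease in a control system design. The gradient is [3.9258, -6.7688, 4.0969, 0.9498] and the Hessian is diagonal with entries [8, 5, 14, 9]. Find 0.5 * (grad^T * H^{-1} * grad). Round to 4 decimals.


Step 1: H is diagonal, so H^(-1) * g = [0.4907, -1.3538, 0.2926, 0.1055].
Step 2: g^T H^(-1) g = sum_i g_i^2 / H_ii
  = (3.9258)^2/8 + (-6.7688)^2/5 + (4.0969)^2/14 + (0.9498)^2/9
  = 1.9265 + 9.1633 + 1.1989 + 0.1002 = 12.389
Step 3: Objective decrease = 0.5 * g^T H^(-1) g = 6.1945


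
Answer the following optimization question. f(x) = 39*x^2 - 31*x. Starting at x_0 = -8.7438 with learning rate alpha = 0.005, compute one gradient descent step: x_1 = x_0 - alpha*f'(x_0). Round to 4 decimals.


We compute the gradient at x_0 and apply the update.
f'(x) = 78*x - 31
f'(-8.7438) = 78*-8.7438 - 31 = -713.0164
x_1 = -8.7438 - 0.005*-713.0164 = -5.1787


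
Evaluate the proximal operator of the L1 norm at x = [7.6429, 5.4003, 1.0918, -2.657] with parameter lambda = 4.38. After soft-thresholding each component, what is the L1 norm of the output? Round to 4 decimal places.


Soft-thresholding with lambda = 4.38:
prox(7.6429) = sign(7.6429)*max(|7.6429| - 4.38, 0) = 3.2629
prox(5.4003) = sign(5.4003)*max(|5.4003| - 4.38, 0) = 1.0203
prox(1.0918) = sign(1.0918)*max(|1.0918| - 4.38, 0) = 0.0
prox(-2.657) = sign(-2.657)*max(|-2.657| - 4.38, 0) = 0.0
prox(x) = [3.2629, 1.0203, 0.0, 0.0]
||prox(x)||_1 = 3.2629 + 1.0203 + 0.0 + 0.0 = 4.2832


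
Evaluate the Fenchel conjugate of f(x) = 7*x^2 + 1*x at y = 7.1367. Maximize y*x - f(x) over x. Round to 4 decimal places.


f*(y) = sup_x {y*x - a*x^2 - b*x} = sup_x {(y-b)*x - a*x^2}
FOC: (y - b) - 2a*x = 0 => x* = (y - b)/(2a)
x* = (7.1367 - 1)/(2*7) = 0.4383
f*(7.1367) = (y-b)^2/(4a) = (7.1367 - 1)^2/(4*7)
= 37.6591/28 = 1.345


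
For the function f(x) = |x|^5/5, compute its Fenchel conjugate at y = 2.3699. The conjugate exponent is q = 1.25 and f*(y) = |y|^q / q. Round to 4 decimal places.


The conjugate exponent q satisfies 1/p + 1/q = 1.
p = 5, so q = 5/(5 - 1) = 1.25
|y|^q = 2.3699^1.25 = 2.9404
f*(2.3699) = 2.9404 / 1.25 = 2.3524


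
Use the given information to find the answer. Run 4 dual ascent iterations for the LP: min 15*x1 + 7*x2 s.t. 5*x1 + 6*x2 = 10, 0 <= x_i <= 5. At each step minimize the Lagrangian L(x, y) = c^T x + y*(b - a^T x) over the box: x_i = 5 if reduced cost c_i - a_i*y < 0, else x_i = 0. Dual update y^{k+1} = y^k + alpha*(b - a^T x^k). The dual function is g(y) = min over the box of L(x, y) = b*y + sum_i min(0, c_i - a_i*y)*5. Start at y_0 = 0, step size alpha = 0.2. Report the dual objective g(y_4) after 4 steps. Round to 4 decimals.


Dual ascent for LP: min 15*x1 + 7*x2, 5*x1 + 6*x2 = 10, 0 <= x_i <= 5
Step 1: y^k = 0.0, reduced costs: (15.0, 7.0)
  x^k = (0.0, 0.0), subgradient = b - a^T x = 10.0
  y^{k+1} = 0.0 + 0.2*10.0 = 2.0
Step 2: y^k = 2.0, reduced costs: (5.0, -5.0)
  x^k = (0.0, 5.0), subgradient = b - a^T x = -20.0
  y^{k+1} = 2.0 + 0.2*-20.0 = -2.0
Step 3: y^k = -2.0, reduced costs: (25.0, 19.0)
  x^k = (0.0, 0.0), subgradient = b - a^T x = 10.0
  y^{k+1} = -2.0 + 0.2*10.0 = 0.0
Step 4: y^k = 0.0, reduced costs: (15.0, 7.0)
  x^k = (0.0, 0.0), subgradient = b - a^T x = 10.0
  y^{k+1} = 0.0 + 0.2*10.0 = 2.0
Dual objective at y_4 = 2.0: reduced costs (5.0, -5.0), box minimizer x = (0.0, 5.0)
g(y_4) = b*y + (c1 - a1*y)*x1 + (c2 - a2*y)*x2 = 10*2.0 + 5.0*0.0 + (-5.0)*5.0 = 20.0 + 0.0 - 25.0 = -5.0


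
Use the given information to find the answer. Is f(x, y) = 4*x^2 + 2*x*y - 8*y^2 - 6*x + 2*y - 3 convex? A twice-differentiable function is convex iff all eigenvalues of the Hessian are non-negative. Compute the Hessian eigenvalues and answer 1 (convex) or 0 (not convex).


The Hessian of f(x,y) = 4*x^2 + 2*x*y - 8*y^2 - 6*x + 2*y - 3 is:
H = [[8, 2], [2, -16]]
Trace = 8 - 16 = -8
Determinant = 8*-16 - (2)^2 = -132
Discriminant = (-8)^2 - 4*-132 = 592.0
Eigenvalues: lambda_1 = -16.1655, lambda_2 = 8.1655
The function is not convex.

0


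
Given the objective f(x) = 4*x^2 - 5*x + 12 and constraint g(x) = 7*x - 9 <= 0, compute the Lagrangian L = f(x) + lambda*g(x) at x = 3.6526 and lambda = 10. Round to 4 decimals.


Step 1: Evaluate f(x).
f(3.6526) = 4*3.6526^2 - 5*3.6526 + 12 = 47.1029
Step 2: Evaluate g(x).
g(3.6526) = 7*3.6526 - 9 = 16.5682
Step 3: Compute Lagrangian.
L = 47.1029 + 10*16.5682 = 212.7849


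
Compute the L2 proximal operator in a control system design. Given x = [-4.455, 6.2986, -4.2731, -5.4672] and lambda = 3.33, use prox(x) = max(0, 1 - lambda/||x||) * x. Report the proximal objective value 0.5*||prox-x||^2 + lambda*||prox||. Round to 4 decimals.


Step 1: Compute ||x||.
||x|| = 10.3764
Step 2: Compute scaling factor.
scale = max(0, 1 - 3.33/10.3764) = 0.6791
Step 3: prox(x) = [-3.0253, 4.2772, -2.9018, -3.7127]
||prox(x)|| = 7.0464
Step 4: Proximal objective.
0.5*||prox-x||^2 = 5.5445
lambda*||prox|| = 23.4645
Total = 29.0089


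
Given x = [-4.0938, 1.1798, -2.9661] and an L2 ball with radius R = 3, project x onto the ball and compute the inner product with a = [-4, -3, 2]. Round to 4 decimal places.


Step 1: Compute ||x|| (intermediates to 6 decimals).
||x|| = sqrt((-4.0938)^2 + 1.1798^2 + (-2.9661)^2) = 5.191231
Step 2: Project.
Since ||x|| > R, scale = R/||x|| = 3/5.191231 = 0.577898, proj(x) = scale * x
proj(x) = [-2.365799, 0.681804, -1.714103]
Step 3: Dot product.
a^T * proj(x) = -4*(-2.365799) - 3*0.681804 + 2*(-1.714103) = 3.9896


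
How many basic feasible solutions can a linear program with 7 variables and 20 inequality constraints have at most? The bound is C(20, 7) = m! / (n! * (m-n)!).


Each vertex corresponds to some choice of n active constraints out of m, so the number of vertices is at most C(m, n) = m! / (n!(m-n)!).
m = 20, n = 7
Numerator: 20 * 19 * 18 * 17 * 16 * 15 * 14
Denominator: 7! = 5040
C(20, 7) = 77520


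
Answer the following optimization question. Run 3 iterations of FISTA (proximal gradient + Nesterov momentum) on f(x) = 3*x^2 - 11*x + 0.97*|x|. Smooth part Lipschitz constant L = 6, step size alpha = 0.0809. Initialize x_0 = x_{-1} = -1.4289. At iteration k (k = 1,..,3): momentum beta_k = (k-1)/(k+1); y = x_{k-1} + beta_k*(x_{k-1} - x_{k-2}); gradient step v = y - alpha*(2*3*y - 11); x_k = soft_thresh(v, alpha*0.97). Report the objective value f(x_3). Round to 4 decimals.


FISTA on f(x) = 3*x^2 - 11*x + 0.97*|x|
L = 6, alpha = 0.0809
Iteration 1: beta = 0.0, y = -1.4289 + 0.0*(-1.4289 + 1.4289) = -1.4289
  grad(y) = -19.5734, v = y - alpha*grad = 0.1546
  prox(v) = soft_thresh(0.1546, 0.0785) = 0.0761
Iteration 2: beta = 0.3333, y = 0.0761 + 0.3333*(0.0761 + 1.4289) = 0.5778
  grad(y) = -7.5333, v = y - alpha*grad = 1.1872
  prox(v) = soft_thresh(1.1872, 0.0785) = 1.1088
Iteration 3: beta = 0.5, y = 1.1088 + 0.5*(1.1088 - 0.0761) = 1.6251
  grad(y) = -1.2495, v = y - alpha*grad = 1.7262
  prox(v) = soft_thresh(1.7262, 0.0785) = 1.6477
f(x_3) = 3*1.6477^2 - 11*1.6477 + 0.97*|1.6477| = -8.3817


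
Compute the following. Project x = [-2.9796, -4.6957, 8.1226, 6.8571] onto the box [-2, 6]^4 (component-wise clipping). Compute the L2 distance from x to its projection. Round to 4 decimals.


Project each component onto [-2, 6].
clip(-2.9796) = -2.0, clip(-4.6957) = -2.0, clip(8.1226) = 6.0, clip(6.8571) = 6.0
Projection = [-2.0, -2.0, 6.0, 6.0]
Squared diffs: [0.9596, 7.2668, 4.5054, 0.7346]
Distance = sqrt(13.4664) = 3.6697


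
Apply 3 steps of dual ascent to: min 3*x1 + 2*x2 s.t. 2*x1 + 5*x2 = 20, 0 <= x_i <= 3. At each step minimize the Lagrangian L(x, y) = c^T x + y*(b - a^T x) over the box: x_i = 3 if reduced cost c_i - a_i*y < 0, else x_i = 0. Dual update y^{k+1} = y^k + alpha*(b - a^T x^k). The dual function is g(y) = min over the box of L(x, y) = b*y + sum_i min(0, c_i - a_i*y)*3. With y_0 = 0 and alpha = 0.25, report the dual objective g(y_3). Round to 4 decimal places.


Dual ascent for LP: min 3*x1 + 2*x2, 2*x1 + 5*x2 = 20, 0 <= x_i <= 3
Step 1: y^k = 0.0, reduced costs: (3.0, 2.0)
  x^k = (0.0, 0.0), subgradient = b - a^T x = 20.0
  y^{k+1} = 0.0 + 0.25*20.0 = 5.0
Step 2: y^k = 5.0, reduced costs: (-7.0, -23.0)
  x^k = (3.0, 3.0), subgradient = b - a^T x = -1.0
  y^{k+1} = 5.0 + 0.25*-1.0 = 4.75
Step 3: y^k = 4.75, reduced costs: (-6.5, -21.75)
  x^k = (3.0, 3.0), subgradient = b - a^T x = -1.0
  y^{k+1} = 4.75 + 0.25*-1.0 = 4.5
Dual objective at y_3 = 4.5: reduced costs (-6.0, -20.5), box minimizer x = (3.0, 3.0)
g(y_3) = b*y + (c1 - a1*y)*x1 + (c2 - a2*y)*x2 = 20*4.5 + (-6.0)*3.0 + (-20.5)*3.0 = 90.0 - 18.0 - 61.5 = 10.5


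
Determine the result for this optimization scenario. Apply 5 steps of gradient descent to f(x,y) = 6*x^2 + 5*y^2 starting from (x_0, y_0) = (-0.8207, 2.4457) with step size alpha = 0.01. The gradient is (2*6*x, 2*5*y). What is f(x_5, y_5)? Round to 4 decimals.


Gradient descent on f(x,y) = 6*x^2 + 5*y^2.
Starting point: (-0.8207, 2.4457), alpha = 0.01
Step 1: grad_x = 2*6*-0.8207 = -9.8484, grad_y = 2*5*2.4457 = 24.457
  x_1 = -0.8207 - 0.01*-9.8484 = -0.7222
  y_1 = 2.4457 - 0.01*24.457 = 2.2011
Step 2: grad_x = 2*6*-0.7222 = -8.6666, grad_y = 2*5*2.2011 = 22.0113
  x_2 = -0.7222 - 0.01*-8.6666 = -0.6356
  y_2 = 2.2011 - 0.01*22.0113 = 1.981
Step 3: grad_x = 2*6*-0.6356 = -7.6266, grad_y = 2*5*1.981 = 19.8102
  x_3 = -0.6356 - 0.01*-7.6266 = -0.5593
  y_3 = 1.981 - 0.01*19.8102 = 1.7829
Step 4: grad_x = 2*6*-0.5593 = -6.7114, grad_y = 2*5*1.7829 = 17.8292
  x_4 = -0.5593 - 0.01*-6.7114 = -0.4922
  y_4 = 1.7829 - 0.01*17.8292 = 1.6046
Step 5: grad_x = 2*6*-0.4922 = -5.906, grad_y = 2*5*1.6046 = 16.0462
  x_5 = -0.4922 - 0.01*-5.906 = -0.4331
  y_5 = 1.6046 - 0.01*16.0462 = 1.4442
f(-0.4331, 1.4442) = 6*(-0.4331)^2 + 5*1.4442^2 = 11.5535


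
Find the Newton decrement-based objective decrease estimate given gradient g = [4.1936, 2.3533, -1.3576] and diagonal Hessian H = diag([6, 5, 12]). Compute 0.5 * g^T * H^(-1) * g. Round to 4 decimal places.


Step 1: H is diagonal, so H^(-1) * g = [0.6989, 0.4707, -0.1131].
Step 2: g^T H^(-1) g = sum_i g_i^2 / H_ii
  = (4.1936)^2/6 + (2.3533)^2/5 + (-1.3576)^2/12
  = 2.931 + 1.1076 + 0.1536 = 4.1922
Step 3: Objective decrease = 0.5 * g^T H^(-1) g = 2.0961


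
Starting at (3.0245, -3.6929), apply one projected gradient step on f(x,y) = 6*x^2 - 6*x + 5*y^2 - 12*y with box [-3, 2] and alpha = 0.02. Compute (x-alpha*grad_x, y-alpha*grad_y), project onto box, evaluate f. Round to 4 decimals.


Step 1: Compute gradient at (3.0245, -3.6929).
grad_x = 2*6*3.0245 - 6 = 30.294
grad_y = 2*5*-3.6929 - 12 = -48.929
Step 2: Gradient step.
x_raw = 3.0245 - 0.02*30.294 = 2.4186
y_raw = -3.6929 - 0.02*-48.929 = -2.7143
Step 3: Project onto [-3, 2].
x_proj = clip(2.4186) = 2.0
y_proj = clip(-2.7143) = -2.7143
Step 4: Evaluate f.
f(2.0, -2.7143) = 81.4095
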